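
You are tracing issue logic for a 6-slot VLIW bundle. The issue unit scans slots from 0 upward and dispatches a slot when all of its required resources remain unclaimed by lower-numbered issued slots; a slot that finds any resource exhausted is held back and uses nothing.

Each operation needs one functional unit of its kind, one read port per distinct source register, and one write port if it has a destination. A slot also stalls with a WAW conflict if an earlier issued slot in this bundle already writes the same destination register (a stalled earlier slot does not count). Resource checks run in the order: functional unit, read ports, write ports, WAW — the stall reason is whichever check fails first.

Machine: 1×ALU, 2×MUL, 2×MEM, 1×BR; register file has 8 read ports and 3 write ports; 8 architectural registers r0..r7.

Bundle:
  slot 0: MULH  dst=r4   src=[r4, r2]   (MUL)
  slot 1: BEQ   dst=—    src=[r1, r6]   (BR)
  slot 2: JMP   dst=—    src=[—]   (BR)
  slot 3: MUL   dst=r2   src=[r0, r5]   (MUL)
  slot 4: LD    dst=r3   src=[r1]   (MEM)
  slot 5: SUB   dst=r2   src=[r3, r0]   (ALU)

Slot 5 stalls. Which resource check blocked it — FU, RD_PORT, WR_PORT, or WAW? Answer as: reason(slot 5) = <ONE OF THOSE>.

reason(slot 5) = RD_PORT

slot 0 (MUL): ISSUE — free A1,Mu1,Ld2,B1 rp6 wp2
slot 1 (BR): ISSUE — free A1,Mu1,Ld2,B0 rp4 wp2
slot 2 (BR): stall FU — free A1,Mu1,Ld2,B0 rp4 wp2
slot 3 (MUL): ISSUE — free A1,Mu0,Ld2,B0 rp2 wp1
slot 4 (MEM): ISSUE — free A1,Mu0,Ld1,B0 rp1 wp0
slot 5 (ALU): stall RD_PORT — free A1,Mu0,Ld1,B0 rp1 wp0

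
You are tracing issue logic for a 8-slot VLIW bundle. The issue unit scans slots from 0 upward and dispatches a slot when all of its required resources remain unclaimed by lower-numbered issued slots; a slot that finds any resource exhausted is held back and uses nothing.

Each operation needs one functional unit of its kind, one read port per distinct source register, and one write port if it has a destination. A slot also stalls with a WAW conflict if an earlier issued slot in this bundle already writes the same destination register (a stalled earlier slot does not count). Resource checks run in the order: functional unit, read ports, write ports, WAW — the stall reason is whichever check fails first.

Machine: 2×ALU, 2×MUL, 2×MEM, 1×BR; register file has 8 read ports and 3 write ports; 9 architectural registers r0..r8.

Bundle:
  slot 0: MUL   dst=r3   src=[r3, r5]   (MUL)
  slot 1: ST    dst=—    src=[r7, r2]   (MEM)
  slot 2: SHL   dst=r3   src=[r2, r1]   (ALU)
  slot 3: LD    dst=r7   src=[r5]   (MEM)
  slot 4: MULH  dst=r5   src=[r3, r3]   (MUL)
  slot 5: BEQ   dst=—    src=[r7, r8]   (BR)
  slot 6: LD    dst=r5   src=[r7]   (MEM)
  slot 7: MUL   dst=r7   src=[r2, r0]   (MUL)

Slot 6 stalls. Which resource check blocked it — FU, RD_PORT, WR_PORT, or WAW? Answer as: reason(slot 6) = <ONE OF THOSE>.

[0] MUL needs rd=2 wr=1: ok; after: ALU=2 MUL=1 MEM=2 BR=1, R=6, W=2
[1] MEM needs rd=2 wr=0: ok; after: ALU=2 MUL=1 MEM=1 BR=1, R=4, W=2
[2] ALU needs rd=2 wr=1: WAW; after: ALU=2 MUL=1 MEM=1 BR=1, R=4, W=2
[3] MEM needs rd=1 wr=1: ok; after: ALU=2 MUL=1 MEM=0 BR=1, R=3, W=1
[4] MUL needs rd=1 wr=1: ok; after: ALU=2 MUL=0 MEM=0 BR=1, R=2, W=0
[5] BR needs rd=2 wr=0: ok; after: ALU=2 MUL=0 MEM=0 BR=0, R=0, W=0
[6] MEM needs rd=1 wr=1: FU; after: ALU=2 MUL=0 MEM=0 BR=0, R=0, W=0
[7] MUL needs rd=2 wr=1: FU; after: ALU=2 MUL=0 MEM=0 BR=0, R=0, W=0

reason(slot 6) = FU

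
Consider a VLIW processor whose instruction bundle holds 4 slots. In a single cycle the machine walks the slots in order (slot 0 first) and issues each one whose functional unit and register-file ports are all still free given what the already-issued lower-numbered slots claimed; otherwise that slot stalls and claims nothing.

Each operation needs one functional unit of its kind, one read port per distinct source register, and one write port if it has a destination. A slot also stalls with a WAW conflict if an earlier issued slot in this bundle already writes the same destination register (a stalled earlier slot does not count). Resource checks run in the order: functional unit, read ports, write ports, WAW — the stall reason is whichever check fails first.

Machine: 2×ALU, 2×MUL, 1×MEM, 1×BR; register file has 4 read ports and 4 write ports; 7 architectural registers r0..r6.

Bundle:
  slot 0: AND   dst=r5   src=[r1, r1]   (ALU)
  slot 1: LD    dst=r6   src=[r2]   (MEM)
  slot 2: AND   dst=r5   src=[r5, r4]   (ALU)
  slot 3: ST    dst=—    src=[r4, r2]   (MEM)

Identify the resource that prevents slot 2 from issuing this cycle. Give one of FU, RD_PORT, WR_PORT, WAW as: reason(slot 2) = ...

  0. ALU→r5 ⇒ go  {1A/2Mu/1Ld/1B | 3r 3w}
  1. MEM→r6 ⇒ go  {1A/2Mu/0Ld/1B | 2r 2w}
  2. ALU→r5 ⇒ no(WAW)  {1A/2Mu/0Ld/1B | 2r 2w}
  3. MEM ⇒ no(FU)  {1A/2Mu/0Ld/1B | 2r 2w}

reason(slot 2) = WAW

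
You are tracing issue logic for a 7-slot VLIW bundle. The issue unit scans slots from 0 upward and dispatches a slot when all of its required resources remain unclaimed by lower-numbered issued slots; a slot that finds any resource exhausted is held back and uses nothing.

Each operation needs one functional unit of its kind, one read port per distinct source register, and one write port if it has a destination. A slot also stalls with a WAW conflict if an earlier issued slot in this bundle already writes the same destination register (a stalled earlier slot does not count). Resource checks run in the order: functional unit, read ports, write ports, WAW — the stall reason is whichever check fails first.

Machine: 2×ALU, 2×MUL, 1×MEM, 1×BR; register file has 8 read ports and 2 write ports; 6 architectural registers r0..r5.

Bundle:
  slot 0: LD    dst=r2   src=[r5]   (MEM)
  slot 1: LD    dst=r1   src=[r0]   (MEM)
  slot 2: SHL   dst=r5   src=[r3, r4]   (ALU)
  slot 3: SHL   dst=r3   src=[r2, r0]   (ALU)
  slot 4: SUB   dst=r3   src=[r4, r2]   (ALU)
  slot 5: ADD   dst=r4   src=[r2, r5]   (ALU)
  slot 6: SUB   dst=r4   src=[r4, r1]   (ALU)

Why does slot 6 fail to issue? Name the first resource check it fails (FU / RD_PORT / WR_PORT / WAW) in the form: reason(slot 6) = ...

reason(slot 6) = WR_PORT

slot 0 (MEM): ISSUE — free A2,Mu2,Ld0,B1 rp7 wp1
slot 1 (MEM): stall FU — free A2,Mu2,Ld0,B1 rp7 wp1
slot 2 (ALU): ISSUE — free A1,Mu2,Ld0,B1 rp5 wp0
slot 3 (ALU): stall WR_PORT — free A1,Mu2,Ld0,B1 rp5 wp0
slot 4 (ALU): stall WR_PORT — free A1,Mu2,Ld0,B1 rp5 wp0
slot 5 (ALU): stall WR_PORT — free A1,Mu2,Ld0,B1 rp5 wp0
slot 6 (ALU): stall WR_PORT — free A1,Mu2,Ld0,B1 rp5 wp0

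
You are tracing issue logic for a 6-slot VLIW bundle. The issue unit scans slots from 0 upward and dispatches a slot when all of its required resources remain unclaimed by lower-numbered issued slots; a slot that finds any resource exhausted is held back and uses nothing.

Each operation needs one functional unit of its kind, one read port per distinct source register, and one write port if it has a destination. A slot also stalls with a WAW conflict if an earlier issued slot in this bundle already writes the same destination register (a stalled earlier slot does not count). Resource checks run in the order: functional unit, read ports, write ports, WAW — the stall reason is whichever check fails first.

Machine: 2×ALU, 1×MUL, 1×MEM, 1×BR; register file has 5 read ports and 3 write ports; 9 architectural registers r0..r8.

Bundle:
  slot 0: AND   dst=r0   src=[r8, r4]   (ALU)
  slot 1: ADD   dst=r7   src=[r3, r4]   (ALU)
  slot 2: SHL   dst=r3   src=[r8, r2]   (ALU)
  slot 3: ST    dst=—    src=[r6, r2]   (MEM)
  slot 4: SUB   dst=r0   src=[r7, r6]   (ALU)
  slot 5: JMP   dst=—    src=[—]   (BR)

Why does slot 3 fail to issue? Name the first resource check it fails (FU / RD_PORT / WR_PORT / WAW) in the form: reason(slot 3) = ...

reason(slot 3) = RD_PORT

slot 0 (ALU): ISSUE — free A1,Mu1,Ld1,B1 rp3 wp2
slot 1 (ALU): ISSUE — free A0,Mu1,Ld1,B1 rp1 wp1
slot 2 (ALU): stall FU — free A0,Mu1,Ld1,B1 rp1 wp1
slot 3 (MEM): stall RD_PORT — free A0,Mu1,Ld1,B1 rp1 wp1
slot 4 (ALU): stall FU — free A0,Mu1,Ld1,B1 rp1 wp1
slot 5 (BR): ISSUE — free A0,Mu1,Ld1,B0 rp1 wp1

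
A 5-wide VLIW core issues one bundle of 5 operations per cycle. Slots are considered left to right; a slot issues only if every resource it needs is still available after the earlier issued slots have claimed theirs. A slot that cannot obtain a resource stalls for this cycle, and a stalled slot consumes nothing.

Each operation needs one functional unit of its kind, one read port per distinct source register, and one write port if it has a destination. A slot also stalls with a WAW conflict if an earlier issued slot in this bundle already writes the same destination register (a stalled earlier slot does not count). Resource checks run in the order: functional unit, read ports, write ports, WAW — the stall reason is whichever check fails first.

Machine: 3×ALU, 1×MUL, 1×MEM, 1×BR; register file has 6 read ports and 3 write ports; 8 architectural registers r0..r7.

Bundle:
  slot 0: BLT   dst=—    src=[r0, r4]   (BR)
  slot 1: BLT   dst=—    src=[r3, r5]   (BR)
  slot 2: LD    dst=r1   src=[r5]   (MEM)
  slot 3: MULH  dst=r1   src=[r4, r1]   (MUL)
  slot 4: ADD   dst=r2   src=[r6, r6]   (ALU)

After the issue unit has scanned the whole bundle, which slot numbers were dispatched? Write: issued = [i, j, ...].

  0. BR ⇒ go  {3A/1Mu/1Ld/0B | 4r 3w}
  1. BR ⇒ no(FU)  {3A/1Mu/1Ld/0B | 4r 3w}
  2. MEM→r1 ⇒ go  {3A/1Mu/0Ld/0B | 3r 2w}
  3. MUL→r1 ⇒ no(WAW)  {3A/1Mu/0Ld/0B | 3r 2w}
  4. ALU→r2 ⇒ go  {2A/1Mu/0Ld/0B | 2r 1w}

issued = [0, 2, 4]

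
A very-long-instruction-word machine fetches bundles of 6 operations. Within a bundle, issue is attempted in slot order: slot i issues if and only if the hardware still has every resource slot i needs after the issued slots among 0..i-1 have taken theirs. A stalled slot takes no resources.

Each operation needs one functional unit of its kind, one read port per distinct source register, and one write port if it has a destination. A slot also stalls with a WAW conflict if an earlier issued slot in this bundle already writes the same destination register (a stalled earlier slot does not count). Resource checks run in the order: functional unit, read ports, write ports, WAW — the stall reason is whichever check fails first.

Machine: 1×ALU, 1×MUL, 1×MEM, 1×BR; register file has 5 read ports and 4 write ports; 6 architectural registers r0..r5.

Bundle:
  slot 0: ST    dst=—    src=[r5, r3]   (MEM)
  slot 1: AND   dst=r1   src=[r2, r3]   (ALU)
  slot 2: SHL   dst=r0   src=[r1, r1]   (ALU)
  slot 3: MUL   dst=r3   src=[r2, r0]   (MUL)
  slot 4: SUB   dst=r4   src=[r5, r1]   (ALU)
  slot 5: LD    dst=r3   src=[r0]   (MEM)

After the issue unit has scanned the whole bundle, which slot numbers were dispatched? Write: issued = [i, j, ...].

issued = [0, 1]

  0. MEM ⇒ go  {1A/1Mu/0Ld/1B | 3r 4w}
  1. ALU→r1 ⇒ go  {0A/1Mu/0Ld/1B | 1r 3w}
  2. ALU→r0 ⇒ no(FU)  {0A/1Mu/0Ld/1B | 1r 3w}
  3. MUL→r3 ⇒ no(RD_PORT)  {0A/1Mu/0Ld/1B | 1r 3w}
  4. ALU→r4 ⇒ no(FU)  {0A/1Mu/0Ld/1B | 1r 3w}
  5. MEM→r3 ⇒ no(FU)  {0A/1Mu/0Ld/1B | 1r 3w}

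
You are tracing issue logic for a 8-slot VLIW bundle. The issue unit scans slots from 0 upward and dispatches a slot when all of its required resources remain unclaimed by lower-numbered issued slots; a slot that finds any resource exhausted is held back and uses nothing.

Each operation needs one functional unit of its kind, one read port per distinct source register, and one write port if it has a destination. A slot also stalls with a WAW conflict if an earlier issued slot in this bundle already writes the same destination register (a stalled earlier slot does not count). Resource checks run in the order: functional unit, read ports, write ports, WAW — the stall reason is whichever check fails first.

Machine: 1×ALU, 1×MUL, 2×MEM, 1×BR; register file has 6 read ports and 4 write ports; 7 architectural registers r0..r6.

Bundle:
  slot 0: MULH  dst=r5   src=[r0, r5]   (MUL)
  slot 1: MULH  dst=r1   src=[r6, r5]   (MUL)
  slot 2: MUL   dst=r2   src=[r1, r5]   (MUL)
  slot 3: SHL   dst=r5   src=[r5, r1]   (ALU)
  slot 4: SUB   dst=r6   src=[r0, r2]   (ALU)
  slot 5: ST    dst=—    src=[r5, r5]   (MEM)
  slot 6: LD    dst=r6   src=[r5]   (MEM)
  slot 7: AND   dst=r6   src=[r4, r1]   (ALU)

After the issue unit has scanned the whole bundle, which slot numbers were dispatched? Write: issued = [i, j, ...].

issued = [0, 4, 5]

#0 MUL src=r0,r5 dispatched  <A:1 Mu:0 Ld:2 B:1 rd:4 wr:3>
#1 MUL src=r6,r5 held:FU  <A:1 Mu:0 Ld:2 B:1 rd:4 wr:3>
#2 MUL src=r1,r5 held:FU  <A:1 Mu:0 Ld:2 B:1 rd:4 wr:3>
#3 ALU src=r5,r1 held:WAW  <A:1 Mu:0 Ld:2 B:1 rd:4 wr:3>
#4 ALU src=r0,r2 dispatched  <A:0 Mu:0 Ld:2 B:1 rd:2 wr:2>
#5 MEM src=r5,r5 dispatched  <A:0 Mu:0 Ld:1 B:1 rd:1 wr:2>
#6 MEM src=r5 held:WAW  <A:0 Mu:0 Ld:1 B:1 rd:1 wr:2>
#7 ALU src=r4,r1 held:FU  <A:0 Mu:0 Ld:1 B:1 rd:1 wr:2>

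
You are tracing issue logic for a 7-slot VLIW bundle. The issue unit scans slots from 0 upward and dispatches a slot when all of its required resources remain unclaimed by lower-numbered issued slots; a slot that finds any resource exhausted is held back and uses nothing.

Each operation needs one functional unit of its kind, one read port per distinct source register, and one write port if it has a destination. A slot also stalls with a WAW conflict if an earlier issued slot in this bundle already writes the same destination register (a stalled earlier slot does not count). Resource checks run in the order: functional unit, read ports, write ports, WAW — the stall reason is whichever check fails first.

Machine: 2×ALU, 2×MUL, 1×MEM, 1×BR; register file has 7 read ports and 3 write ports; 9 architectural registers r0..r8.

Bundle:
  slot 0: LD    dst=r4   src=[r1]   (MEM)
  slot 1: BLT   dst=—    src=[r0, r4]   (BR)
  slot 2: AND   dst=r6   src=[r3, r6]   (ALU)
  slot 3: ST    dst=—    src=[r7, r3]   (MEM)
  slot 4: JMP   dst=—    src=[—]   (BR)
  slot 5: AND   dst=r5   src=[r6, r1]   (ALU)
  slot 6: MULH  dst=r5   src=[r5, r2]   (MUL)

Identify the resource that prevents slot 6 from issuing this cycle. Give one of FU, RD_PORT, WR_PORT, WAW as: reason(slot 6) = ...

reason(slot 6) = RD_PORT

[0] MEM needs rd=1 wr=1: ok; after: ALU=2 MUL=2 MEM=0 BR=1, R=6, W=2
[1] BR needs rd=2 wr=0: ok; after: ALU=2 MUL=2 MEM=0 BR=0, R=4, W=2
[2] ALU needs rd=2 wr=1: ok; after: ALU=1 MUL=2 MEM=0 BR=0, R=2, W=1
[3] MEM needs rd=2 wr=0: FU; after: ALU=1 MUL=2 MEM=0 BR=0, R=2, W=1
[4] BR needs rd=0 wr=0: FU; after: ALU=1 MUL=2 MEM=0 BR=0, R=2, W=1
[5] ALU needs rd=2 wr=1: ok; after: ALU=0 MUL=2 MEM=0 BR=0, R=0, W=0
[6] MUL needs rd=2 wr=1: RD_PORT; after: ALU=0 MUL=2 MEM=0 BR=0, R=0, W=0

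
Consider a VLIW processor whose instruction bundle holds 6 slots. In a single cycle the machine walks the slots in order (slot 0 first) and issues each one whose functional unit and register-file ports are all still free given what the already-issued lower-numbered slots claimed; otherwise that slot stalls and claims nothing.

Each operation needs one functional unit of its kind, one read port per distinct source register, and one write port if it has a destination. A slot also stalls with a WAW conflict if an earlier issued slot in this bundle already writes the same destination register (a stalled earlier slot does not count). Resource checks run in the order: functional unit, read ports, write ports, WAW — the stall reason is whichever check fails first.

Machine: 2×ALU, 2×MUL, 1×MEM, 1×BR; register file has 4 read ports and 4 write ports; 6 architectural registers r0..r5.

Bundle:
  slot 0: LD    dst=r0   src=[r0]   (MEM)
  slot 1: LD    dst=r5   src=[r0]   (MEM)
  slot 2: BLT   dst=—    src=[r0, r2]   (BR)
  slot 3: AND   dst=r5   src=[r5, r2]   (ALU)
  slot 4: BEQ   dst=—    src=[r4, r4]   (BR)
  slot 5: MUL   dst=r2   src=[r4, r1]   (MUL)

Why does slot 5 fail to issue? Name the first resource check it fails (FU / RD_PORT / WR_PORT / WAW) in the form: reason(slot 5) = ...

reason(slot 5) = RD_PORT

(0) want 1×MEM +1rd +1wr — yes → AL2|MU2|ME0|BR1|rd3|wr3
(1) want 1×MEM +1rd +1wr — FU → AL2|MU2|ME0|BR1|rd3|wr3
(2) want 1×BR +2rd +0wr — yes → AL2|MU2|ME0|BR0|rd1|wr3
(3) want 1×ALU +2rd +1wr — RD_PORT → AL2|MU2|ME0|BR0|rd1|wr3
(4) want 1×BR +1rd +0wr — FU → AL2|MU2|ME0|BR0|rd1|wr3
(5) want 1×MUL +2rd +1wr — RD_PORT → AL2|MU2|ME0|BR0|rd1|wr3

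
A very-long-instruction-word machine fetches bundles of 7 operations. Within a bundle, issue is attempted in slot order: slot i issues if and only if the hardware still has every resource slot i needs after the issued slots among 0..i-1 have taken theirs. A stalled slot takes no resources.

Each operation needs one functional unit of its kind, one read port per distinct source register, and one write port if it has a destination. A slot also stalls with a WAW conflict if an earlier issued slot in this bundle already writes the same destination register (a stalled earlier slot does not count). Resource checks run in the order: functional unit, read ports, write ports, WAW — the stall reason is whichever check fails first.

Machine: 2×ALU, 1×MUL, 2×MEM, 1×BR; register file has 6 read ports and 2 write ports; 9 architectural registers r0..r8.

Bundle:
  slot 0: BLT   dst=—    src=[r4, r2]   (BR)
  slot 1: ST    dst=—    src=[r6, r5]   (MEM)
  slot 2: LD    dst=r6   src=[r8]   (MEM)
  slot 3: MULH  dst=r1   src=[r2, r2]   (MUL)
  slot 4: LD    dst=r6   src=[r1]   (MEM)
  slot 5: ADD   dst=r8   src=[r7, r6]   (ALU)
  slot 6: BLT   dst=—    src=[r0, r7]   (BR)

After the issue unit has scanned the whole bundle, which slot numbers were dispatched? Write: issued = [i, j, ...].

slot 0 (BR): ISSUE — free A2,Mu1,Ld2,B0 rp4 wp2
slot 1 (MEM): ISSUE — free A2,Mu1,Ld1,B0 rp2 wp2
slot 2 (MEM): ISSUE — free A2,Mu1,Ld0,B0 rp1 wp1
slot 3 (MUL): ISSUE — free A2,Mu0,Ld0,B0 rp0 wp0
slot 4 (MEM): stall FU — free A2,Mu0,Ld0,B0 rp0 wp0
slot 5 (ALU): stall RD_PORT — free A2,Mu0,Ld0,B0 rp0 wp0
slot 6 (BR): stall FU — free A2,Mu0,Ld0,B0 rp0 wp0

issued = [0, 1, 2, 3]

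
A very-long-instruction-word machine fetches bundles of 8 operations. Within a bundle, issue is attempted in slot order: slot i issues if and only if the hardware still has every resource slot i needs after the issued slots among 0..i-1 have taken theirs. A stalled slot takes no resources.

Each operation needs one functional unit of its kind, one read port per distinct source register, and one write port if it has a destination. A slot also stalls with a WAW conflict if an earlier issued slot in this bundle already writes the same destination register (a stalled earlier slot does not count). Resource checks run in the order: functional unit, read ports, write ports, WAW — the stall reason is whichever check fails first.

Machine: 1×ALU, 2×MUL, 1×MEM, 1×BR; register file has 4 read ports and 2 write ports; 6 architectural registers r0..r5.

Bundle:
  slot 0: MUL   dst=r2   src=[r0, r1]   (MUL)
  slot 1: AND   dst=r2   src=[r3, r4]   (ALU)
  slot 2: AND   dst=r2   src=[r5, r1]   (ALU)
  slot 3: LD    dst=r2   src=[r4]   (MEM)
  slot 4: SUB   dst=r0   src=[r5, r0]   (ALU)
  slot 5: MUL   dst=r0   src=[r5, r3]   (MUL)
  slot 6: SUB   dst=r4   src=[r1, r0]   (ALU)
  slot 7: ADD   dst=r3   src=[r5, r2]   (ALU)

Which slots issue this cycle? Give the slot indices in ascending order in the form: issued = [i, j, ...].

#0 MUL src=r0,r1 dispatched  <A:1 Mu:1 Ld:1 B:1 rd:2 wr:1>
#1 ALU src=r3,r4 held:WAW  <A:1 Mu:1 Ld:1 B:1 rd:2 wr:1>
#2 ALU src=r5,r1 held:WAW  <A:1 Mu:1 Ld:1 B:1 rd:2 wr:1>
#3 MEM src=r4 held:WAW  <A:1 Mu:1 Ld:1 B:1 rd:2 wr:1>
#4 ALU src=r5,r0 dispatched  <A:0 Mu:1 Ld:1 B:1 rd:0 wr:0>
#5 MUL src=r5,r3 held:RD_PORT  <A:0 Mu:1 Ld:1 B:1 rd:0 wr:0>
#6 ALU src=r1,r0 held:FU  <A:0 Mu:1 Ld:1 B:1 rd:0 wr:0>
#7 ALU src=r5,r2 held:FU  <A:0 Mu:1 Ld:1 B:1 rd:0 wr:0>

issued = [0, 4]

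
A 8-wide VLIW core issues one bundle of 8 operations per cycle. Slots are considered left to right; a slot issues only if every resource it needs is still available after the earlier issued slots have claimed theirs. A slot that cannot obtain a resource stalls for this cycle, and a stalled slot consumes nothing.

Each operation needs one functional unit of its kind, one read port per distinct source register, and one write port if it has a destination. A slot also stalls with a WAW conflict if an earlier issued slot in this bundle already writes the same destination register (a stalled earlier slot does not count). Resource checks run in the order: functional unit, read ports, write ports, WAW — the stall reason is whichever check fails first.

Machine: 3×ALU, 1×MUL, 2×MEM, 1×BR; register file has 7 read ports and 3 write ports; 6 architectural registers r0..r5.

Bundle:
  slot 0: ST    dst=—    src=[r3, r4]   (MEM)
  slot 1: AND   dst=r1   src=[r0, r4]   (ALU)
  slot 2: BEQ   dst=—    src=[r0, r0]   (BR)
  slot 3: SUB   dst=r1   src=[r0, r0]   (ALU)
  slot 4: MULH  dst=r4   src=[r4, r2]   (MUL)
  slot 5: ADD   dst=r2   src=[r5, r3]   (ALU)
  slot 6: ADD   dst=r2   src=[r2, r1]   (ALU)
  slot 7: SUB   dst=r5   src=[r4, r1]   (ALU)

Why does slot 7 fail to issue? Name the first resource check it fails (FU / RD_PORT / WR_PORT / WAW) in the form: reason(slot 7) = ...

#0 MEM src=r3,r4 dispatched  <A:3 Mu:1 Ld:1 B:1 rd:5 wr:3>
#1 ALU src=r0,r4 dispatched  <A:2 Mu:1 Ld:1 B:1 rd:3 wr:2>
#2 BR src=r0,r0 dispatched  <A:2 Mu:1 Ld:1 B:0 rd:2 wr:2>
#3 ALU src=r0,r0 held:WAW  <A:2 Mu:1 Ld:1 B:0 rd:2 wr:2>
#4 MUL src=r4,r2 dispatched  <A:2 Mu:0 Ld:1 B:0 rd:0 wr:1>
#5 ALU src=r5,r3 held:RD_PORT  <A:2 Mu:0 Ld:1 B:0 rd:0 wr:1>
#6 ALU src=r2,r1 held:RD_PORT  <A:2 Mu:0 Ld:1 B:0 rd:0 wr:1>
#7 ALU src=r4,r1 held:RD_PORT  <A:2 Mu:0 Ld:1 B:0 rd:0 wr:1>

reason(slot 7) = RD_PORT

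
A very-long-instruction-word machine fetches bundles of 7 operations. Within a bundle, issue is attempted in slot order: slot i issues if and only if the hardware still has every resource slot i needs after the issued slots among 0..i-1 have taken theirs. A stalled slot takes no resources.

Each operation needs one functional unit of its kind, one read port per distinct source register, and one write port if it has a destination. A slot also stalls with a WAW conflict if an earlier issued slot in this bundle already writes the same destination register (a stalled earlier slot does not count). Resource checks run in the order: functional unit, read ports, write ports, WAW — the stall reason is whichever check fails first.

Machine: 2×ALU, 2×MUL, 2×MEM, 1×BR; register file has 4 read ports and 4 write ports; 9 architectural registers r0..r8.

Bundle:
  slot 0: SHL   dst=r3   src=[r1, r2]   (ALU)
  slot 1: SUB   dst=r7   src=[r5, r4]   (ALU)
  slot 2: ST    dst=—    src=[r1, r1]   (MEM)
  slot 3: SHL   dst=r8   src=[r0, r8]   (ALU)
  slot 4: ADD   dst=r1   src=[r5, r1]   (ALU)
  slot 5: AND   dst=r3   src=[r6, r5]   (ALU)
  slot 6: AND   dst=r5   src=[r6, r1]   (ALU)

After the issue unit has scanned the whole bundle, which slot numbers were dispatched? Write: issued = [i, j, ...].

issued = [0, 1]

(0) want 1×ALU +2rd +1wr — yes → AL1|MU2|ME2|BR1|rd2|wr3
(1) want 1×ALU +2rd +1wr — yes → AL0|MU2|ME2|BR1|rd0|wr2
(2) want 1×MEM +1rd +0wr — RD_PORT → AL0|MU2|ME2|BR1|rd0|wr2
(3) want 1×ALU +2rd +1wr — FU → AL0|MU2|ME2|BR1|rd0|wr2
(4) want 1×ALU +2rd +1wr — FU → AL0|MU2|ME2|BR1|rd0|wr2
(5) want 1×ALU +2rd +1wr — FU → AL0|MU2|ME2|BR1|rd0|wr2
(6) want 1×ALU +2rd +1wr — FU → AL0|MU2|ME2|BR1|rd0|wr2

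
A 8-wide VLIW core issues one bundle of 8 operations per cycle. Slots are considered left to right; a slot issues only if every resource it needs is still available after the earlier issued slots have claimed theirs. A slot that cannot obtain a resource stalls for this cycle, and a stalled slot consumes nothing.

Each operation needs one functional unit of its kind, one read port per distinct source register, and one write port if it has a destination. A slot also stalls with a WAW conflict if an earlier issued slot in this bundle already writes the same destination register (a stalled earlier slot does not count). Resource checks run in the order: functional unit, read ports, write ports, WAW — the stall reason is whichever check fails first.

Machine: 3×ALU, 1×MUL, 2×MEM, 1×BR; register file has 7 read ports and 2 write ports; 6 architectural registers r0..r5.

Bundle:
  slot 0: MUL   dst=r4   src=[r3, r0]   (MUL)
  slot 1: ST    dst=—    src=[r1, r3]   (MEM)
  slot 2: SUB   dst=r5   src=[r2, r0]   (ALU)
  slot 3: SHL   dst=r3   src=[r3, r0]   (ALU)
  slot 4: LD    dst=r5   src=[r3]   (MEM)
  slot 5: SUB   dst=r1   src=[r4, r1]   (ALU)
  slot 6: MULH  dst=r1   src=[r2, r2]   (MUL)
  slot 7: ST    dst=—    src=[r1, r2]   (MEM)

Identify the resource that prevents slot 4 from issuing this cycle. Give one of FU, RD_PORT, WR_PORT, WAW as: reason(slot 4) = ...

[0] MUL needs rd=2 wr=1: ok; after: ALU=3 MUL=0 MEM=2 BR=1, R=5, W=1
[1] MEM needs rd=2 wr=0: ok; after: ALU=3 MUL=0 MEM=1 BR=1, R=3, W=1
[2] ALU needs rd=2 wr=1: ok; after: ALU=2 MUL=0 MEM=1 BR=1, R=1, W=0
[3] ALU needs rd=2 wr=1: RD_PORT; after: ALU=2 MUL=0 MEM=1 BR=1, R=1, W=0
[4] MEM needs rd=1 wr=1: WR_PORT; after: ALU=2 MUL=0 MEM=1 BR=1, R=1, W=0
[5] ALU needs rd=2 wr=1: RD_PORT; after: ALU=2 MUL=0 MEM=1 BR=1, R=1, W=0
[6] MUL needs rd=1 wr=1: FU; after: ALU=2 MUL=0 MEM=1 BR=1, R=1, W=0
[7] MEM needs rd=2 wr=0: RD_PORT; after: ALU=2 MUL=0 MEM=1 BR=1, R=1, W=0

reason(slot 4) = WR_PORT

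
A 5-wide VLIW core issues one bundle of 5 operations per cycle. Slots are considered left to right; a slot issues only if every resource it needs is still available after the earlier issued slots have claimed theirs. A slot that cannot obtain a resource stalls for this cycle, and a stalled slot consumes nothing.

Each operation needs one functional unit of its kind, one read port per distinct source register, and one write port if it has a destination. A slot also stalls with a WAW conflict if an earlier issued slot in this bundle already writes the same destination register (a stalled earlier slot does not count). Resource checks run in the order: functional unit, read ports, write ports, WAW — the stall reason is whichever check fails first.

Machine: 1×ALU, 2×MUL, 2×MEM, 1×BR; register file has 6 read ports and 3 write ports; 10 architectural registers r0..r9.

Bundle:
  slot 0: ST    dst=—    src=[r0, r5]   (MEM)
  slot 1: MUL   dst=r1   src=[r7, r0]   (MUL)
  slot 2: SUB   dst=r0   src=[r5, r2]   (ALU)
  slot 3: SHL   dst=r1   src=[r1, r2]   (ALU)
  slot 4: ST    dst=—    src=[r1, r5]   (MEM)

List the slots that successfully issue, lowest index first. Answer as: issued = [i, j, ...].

issued = [0, 1, 2]

slot 0 (MEM): ISSUE — free A1,Mu2,Ld1,B1 rp4 wp3
slot 1 (MUL): ISSUE — free A1,Mu1,Ld1,B1 rp2 wp2
slot 2 (ALU): ISSUE — free A0,Mu1,Ld1,B1 rp0 wp1
slot 3 (ALU): stall FU — free A0,Mu1,Ld1,B1 rp0 wp1
slot 4 (MEM): stall RD_PORT — free A0,Mu1,Ld1,B1 rp0 wp1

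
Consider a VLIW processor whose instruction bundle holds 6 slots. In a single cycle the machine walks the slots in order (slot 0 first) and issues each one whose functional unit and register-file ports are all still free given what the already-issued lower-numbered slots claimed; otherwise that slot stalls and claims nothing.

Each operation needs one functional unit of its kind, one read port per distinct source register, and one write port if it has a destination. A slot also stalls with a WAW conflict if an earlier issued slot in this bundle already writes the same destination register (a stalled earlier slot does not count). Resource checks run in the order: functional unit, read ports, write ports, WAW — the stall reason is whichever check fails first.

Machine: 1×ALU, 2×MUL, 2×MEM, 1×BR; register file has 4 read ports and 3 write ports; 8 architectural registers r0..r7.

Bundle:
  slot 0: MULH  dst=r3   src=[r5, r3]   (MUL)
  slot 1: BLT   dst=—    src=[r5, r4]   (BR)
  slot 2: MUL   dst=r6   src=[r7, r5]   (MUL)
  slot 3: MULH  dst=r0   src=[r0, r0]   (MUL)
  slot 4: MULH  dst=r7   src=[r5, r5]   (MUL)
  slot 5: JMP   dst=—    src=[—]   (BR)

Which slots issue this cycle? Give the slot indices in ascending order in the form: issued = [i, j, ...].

issued = [0, 1]

  0. MUL→r3 ⇒ go  {1A/1Mu/2Ld/1B | 2r 2w}
  1. BR ⇒ go  {1A/1Mu/2Ld/0B | 0r 2w}
  2. MUL→r6 ⇒ no(RD_PORT)  {1A/1Mu/2Ld/0B | 0r 2w}
  3. MUL→r0 ⇒ no(RD_PORT)  {1A/1Mu/2Ld/0B | 0r 2w}
  4. MUL→r7 ⇒ no(RD_PORT)  {1A/1Mu/2Ld/0B | 0r 2w}
  5. BR ⇒ no(FU)  {1A/1Mu/2Ld/0B | 0r 2w}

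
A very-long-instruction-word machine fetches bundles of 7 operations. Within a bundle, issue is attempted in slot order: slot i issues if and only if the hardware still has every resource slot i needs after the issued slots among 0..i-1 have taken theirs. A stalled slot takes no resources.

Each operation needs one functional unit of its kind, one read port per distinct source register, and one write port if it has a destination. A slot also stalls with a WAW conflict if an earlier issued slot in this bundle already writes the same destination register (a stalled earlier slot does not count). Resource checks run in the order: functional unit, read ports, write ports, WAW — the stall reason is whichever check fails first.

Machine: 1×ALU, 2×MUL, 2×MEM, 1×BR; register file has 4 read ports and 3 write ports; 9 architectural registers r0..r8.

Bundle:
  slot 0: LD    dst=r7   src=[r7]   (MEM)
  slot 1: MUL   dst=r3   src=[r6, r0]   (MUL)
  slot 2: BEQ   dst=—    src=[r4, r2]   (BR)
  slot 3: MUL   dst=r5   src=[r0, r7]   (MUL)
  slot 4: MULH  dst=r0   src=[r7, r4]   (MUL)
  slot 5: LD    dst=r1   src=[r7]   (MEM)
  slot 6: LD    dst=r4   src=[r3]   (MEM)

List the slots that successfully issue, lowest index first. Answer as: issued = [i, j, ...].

issued = [0, 1, 5]

slot 0 (MEM): ISSUE — free A1,Mu2,Ld1,B1 rp3 wp2
slot 1 (MUL): ISSUE — free A1,Mu1,Ld1,B1 rp1 wp1
slot 2 (BR): stall RD_PORT — free A1,Mu1,Ld1,B1 rp1 wp1
slot 3 (MUL): stall RD_PORT — free A1,Mu1,Ld1,B1 rp1 wp1
slot 4 (MUL): stall RD_PORT — free A1,Mu1,Ld1,B1 rp1 wp1
slot 5 (MEM): ISSUE — free A1,Mu1,Ld0,B1 rp0 wp0
slot 6 (MEM): stall FU — free A1,Mu1,Ld0,B1 rp0 wp0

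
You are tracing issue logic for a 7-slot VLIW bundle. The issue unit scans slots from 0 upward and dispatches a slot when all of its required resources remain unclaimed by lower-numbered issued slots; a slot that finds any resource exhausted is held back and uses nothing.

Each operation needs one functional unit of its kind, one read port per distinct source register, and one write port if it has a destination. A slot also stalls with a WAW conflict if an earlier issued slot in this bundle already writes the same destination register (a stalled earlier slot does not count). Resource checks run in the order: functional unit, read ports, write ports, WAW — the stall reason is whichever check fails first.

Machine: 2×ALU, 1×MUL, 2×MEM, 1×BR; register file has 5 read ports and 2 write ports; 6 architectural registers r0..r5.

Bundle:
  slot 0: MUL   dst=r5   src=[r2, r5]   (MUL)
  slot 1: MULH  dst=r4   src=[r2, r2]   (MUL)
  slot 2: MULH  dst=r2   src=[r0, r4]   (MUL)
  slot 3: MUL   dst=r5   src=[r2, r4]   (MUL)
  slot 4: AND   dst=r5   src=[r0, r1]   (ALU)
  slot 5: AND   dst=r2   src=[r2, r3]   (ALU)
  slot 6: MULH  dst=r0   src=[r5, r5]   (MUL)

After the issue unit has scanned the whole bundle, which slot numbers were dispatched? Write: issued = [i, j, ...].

(0) want 1×MUL +2rd +1wr — yes → AL2|MU0|ME2|BR1|rd3|wr1
(1) want 1×MUL +1rd +1wr — FU → AL2|MU0|ME2|BR1|rd3|wr1
(2) want 1×MUL +2rd +1wr — FU → AL2|MU0|ME2|BR1|rd3|wr1
(3) want 1×MUL +2rd +1wr — FU → AL2|MU0|ME2|BR1|rd3|wr1
(4) want 1×ALU +2rd +1wr — WAW → AL2|MU0|ME2|BR1|rd3|wr1
(5) want 1×ALU +2rd +1wr — yes → AL1|MU0|ME2|BR1|rd1|wr0
(6) want 1×MUL +1rd +1wr — FU → AL1|MU0|ME2|BR1|rd1|wr0

issued = [0, 5]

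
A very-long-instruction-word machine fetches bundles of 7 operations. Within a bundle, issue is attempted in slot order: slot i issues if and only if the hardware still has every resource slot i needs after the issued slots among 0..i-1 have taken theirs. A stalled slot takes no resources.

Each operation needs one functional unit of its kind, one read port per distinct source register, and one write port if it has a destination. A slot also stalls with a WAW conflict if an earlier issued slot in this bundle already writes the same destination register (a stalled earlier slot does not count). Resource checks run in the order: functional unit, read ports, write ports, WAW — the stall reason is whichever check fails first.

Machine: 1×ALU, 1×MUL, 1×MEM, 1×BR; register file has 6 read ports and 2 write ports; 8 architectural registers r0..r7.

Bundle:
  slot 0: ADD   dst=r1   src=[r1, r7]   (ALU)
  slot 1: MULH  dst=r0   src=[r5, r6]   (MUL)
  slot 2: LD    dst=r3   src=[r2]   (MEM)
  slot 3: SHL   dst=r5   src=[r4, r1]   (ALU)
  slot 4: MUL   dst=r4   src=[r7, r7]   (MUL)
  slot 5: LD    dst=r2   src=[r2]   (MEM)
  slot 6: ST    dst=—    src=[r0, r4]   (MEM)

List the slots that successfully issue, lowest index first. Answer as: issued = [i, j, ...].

issued = [0, 1, 6]

#0 ALU src=r1,r7 dispatched  <A:0 Mu:1 Ld:1 B:1 rd:4 wr:1>
#1 MUL src=r5,r6 dispatched  <A:0 Mu:0 Ld:1 B:1 rd:2 wr:0>
#2 MEM src=r2 held:WR_PORT  <A:0 Mu:0 Ld:1 B:1 rd:2 wr:0>
#3 ALU src=r4,r1 held:FU  <A:0 Mu:0 Ld:1 B:1 rd:2 wr:0>
#4 MUL src=r7,r7 held:FU  <A:0 Mu:0 Ld:1 B:1 rd:2 wr:0>
#5 MEM src=r2 held:WR_PORT  <A:0 Mu:0 Ld:1 B:1 rd:2 wr:0>
#6 MEM src=r0,r4 dispatched  <A:0 Mu:0 Ld:0 B:1 rd:0 wr:0>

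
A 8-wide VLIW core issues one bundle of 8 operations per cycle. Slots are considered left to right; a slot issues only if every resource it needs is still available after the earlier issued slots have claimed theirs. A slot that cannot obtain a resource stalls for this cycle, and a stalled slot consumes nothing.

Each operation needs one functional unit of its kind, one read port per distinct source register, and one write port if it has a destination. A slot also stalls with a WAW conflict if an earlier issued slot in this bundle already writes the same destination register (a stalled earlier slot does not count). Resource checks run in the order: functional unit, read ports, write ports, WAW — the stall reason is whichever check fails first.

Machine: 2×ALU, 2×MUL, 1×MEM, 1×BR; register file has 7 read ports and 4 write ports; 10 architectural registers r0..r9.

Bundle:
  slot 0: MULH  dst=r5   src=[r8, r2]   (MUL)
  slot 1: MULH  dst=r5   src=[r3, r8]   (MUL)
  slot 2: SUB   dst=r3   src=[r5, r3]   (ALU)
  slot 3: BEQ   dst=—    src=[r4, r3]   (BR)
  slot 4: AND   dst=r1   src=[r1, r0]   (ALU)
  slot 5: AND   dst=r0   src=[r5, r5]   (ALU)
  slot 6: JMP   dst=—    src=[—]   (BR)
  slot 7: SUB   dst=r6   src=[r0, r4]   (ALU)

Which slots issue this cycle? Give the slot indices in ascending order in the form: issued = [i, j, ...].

issued = [0, 2, 3, 5]

[0] MUL needs rd=2 wr=1: ok; after: ALU=2 MUL=1 MEM=1 BR=1, R=5, W=3
[1] MUL needs rd=2 wr=1: WAW; after: ALU=2 MUL=1 MEM=1 BR=1, R=5, W=3
[2] ALU needs rd=2 wr=1: ok; after: ALU=1 MUL=1 MEM=1 BR=1, R=3, W=2
[3] BR needs rd=2 wr=0: ok; after: ALU=1 MUL=1 MEM=1 BR=0, R=1, W=2
[4] ALU needs rd=2 wr=1: RD_PORT; after: ALU=1 MUL=1 MEM=1 BR=0, R=1, W=2
[5] ALU needs rd=1 wr=1: ok; after: ALU=0 MUL=1 MEM=1 BR=0, R=0, W=1
[6] BR needs rd=0 wr=0: FU; after: ALU=0 MUL=1 MEM=1 BR=0, R=0, W=1
[7] ALU needs rd=2 wr=1: FU; after: ALU=0 MUL=1 MEM=1 BR=0, R=0, W=1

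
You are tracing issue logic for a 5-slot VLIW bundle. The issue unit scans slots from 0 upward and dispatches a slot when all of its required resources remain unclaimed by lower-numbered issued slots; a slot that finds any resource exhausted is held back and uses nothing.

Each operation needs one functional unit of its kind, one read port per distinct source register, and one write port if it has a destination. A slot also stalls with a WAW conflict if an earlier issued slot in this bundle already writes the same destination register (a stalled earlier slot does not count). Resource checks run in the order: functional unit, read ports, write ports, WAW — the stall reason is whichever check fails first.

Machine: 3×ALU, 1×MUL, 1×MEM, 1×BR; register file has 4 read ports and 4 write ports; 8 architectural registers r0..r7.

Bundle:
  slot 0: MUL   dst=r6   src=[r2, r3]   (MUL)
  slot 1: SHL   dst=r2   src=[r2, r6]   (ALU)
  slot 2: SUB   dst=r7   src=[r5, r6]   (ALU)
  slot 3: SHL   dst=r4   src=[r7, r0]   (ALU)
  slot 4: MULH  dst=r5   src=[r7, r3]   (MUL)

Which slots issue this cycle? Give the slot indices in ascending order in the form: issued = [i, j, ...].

(0) want 1×MUL +2rd +1wr — yes → AL3|MU0|ME1|BR1|rd2|wr3
(1) want 1×ALU +2rd +1wr — yes → AL2|MU0|ME1|BR1|rd0|wr2
(2) want 1×ALU +2rd +1wr — RD_PORT → AL2|MU0|ME1|BR1|rd0|wr2
(3) want 1×ALU +2rd +1wr — RD_PORT → AL2|MU0|ME1|BR1|rd0|wr2
(4) want 1×MUL +2rd +1wr — FU → AL2|MU0|ME1|BR1|rd0|wr2

issued = [0, 1]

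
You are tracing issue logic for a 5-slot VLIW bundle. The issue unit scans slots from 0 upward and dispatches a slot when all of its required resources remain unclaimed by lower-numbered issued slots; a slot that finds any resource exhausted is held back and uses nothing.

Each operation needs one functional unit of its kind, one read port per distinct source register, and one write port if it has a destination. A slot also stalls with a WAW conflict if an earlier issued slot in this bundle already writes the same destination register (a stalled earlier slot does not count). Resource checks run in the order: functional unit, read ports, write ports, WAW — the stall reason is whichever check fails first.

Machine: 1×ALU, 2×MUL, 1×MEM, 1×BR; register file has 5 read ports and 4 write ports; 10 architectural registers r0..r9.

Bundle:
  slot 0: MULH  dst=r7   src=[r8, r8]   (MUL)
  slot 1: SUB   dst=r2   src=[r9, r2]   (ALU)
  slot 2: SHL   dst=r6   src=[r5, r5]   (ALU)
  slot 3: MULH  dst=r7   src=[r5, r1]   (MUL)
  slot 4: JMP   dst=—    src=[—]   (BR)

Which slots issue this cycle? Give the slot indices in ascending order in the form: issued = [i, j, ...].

  0. MUL→r7 ⇒ go  {1A/1Mu/1Ld/1B | 4r 3w}
  1. ALU→r2 ⇒ go  {0A/1Mu/1Ld/1B | 2r 2w}
  2. ALU→r6 ⇒ no(FU)  {0A/1Mu/1Ld/1B | 2r 2w}
  3. MUL→r7 ⇒ no(WAW)  {0A/1Mu/1Ld/1B | 2r 2w}
  4. BR ⇒ go  {0A/1Mu/1Ld/0B | 2r 2w}

issued = [0, 1, 4]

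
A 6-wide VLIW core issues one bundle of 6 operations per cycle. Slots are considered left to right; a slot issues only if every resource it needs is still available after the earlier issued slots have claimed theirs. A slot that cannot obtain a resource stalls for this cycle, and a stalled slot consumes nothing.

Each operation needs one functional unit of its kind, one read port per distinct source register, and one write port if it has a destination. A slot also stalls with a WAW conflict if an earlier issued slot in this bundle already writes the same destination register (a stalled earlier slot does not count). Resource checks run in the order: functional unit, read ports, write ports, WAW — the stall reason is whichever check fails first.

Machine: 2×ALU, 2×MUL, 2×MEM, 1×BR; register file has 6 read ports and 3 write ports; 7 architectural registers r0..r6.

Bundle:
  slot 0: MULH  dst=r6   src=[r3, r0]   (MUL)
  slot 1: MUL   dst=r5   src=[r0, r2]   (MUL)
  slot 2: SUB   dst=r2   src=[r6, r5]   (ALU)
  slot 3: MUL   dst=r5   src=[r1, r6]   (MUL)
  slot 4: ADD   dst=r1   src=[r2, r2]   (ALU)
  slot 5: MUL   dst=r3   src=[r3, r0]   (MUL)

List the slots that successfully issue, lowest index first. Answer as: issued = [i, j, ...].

#0 MUL src=r3,r0 dispatched  <A:2 Mu:1 Ld:2 B:1 rd:4 wr:2>
#1 MUL src=r0,r2 dispatched  <A:2 Mu:0 Ld:2 B:1 rd:2 wr:1>
#2 ALU src=r6,r5 dispatched  <A:1 Mu:0 Ld:2 B:1 rd:0 wr:0>
#3 MUL src=r1,r6 held:FU  <A:1 Mu:0 Ld:2 B:1 rd:0 wr:0>
#4 ALU src=r2,r2 held:RD_PORT  <A:1 Mu:0 Ld:2 B:1 rd:0 wr:0>
#5 MUL src=r3,r0 held:FU  <A:1 Mu:0 Ld:2 B:1 rd:0 wr:0>

issued = [0, 1, 2]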